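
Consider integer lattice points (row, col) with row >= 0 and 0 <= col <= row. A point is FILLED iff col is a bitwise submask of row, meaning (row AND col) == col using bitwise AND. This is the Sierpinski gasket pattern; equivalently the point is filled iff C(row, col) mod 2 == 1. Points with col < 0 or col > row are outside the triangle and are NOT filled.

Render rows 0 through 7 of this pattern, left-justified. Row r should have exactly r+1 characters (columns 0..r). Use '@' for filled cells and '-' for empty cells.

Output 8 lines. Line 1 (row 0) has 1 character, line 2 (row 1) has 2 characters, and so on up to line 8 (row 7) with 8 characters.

r0=0: @
r1=1: @@
r2=10: @-@
r3=11: @@@@
r4=100: @---@
r5=101: @@--@@
r6=110: @-@-@-@
r7=111: @@@@@@@@

Answer: @
@@
@-@
@@@@
@---@
@@--@@
@-@-@-@
@@@@@@@@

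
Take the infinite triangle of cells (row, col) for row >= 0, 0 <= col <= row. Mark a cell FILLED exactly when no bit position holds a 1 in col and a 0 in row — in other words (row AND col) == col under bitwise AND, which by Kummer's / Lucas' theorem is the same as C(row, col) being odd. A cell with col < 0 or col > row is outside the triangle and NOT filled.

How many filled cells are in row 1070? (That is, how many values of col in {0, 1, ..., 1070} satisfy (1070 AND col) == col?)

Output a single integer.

1070 in binary = 10000101110
popcount(1070) = number of 1-bits in 10000101110 = 5
A col c satisfies (1070 AND c) == c iff every set bit of c is also set in 1070; each of the 5 set bits of 1070 can independently be on or off in c.
count = 2^5 = 32

Answer: 32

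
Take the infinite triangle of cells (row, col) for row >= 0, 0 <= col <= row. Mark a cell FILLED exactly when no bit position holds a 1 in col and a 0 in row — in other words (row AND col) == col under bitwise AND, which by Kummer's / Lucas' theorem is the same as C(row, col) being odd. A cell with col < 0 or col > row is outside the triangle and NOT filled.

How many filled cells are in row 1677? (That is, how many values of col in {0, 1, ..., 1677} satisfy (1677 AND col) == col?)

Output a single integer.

1677 in binary = 11010001101
popcount(1677) = number of 1-bits in 11010001101 = 6
A col c satisfies (1677 AND c) == c iff every set bit of c is also set in 1677; each of the 6 set bits of 1677 can independently be on or off in c.
count = 2^6 = 64

Answer: 64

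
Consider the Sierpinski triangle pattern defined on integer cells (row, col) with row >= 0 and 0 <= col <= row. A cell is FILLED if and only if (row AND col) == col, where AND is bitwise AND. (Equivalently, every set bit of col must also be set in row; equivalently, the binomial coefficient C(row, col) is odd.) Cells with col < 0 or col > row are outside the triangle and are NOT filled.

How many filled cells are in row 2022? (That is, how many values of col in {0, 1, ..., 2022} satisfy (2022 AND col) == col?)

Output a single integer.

2022 in binary = 11111100110
popcount(2022) = number of 1-bits in 11111100110 = 8
A col c satisfies (2022 AND c) == c iff every set bit of c is also set in 2022; each of the 8 set bits of 2022 can independently be on or off in c.
count = 2^8 = 256

Answer: 256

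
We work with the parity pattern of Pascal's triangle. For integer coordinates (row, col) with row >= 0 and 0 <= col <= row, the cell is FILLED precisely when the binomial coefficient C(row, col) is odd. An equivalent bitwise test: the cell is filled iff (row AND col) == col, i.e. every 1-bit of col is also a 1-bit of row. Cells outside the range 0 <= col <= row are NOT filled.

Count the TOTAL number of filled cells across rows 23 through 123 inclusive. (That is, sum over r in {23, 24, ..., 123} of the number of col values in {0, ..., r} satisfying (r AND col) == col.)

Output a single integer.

r23=10111 pc4: +16 =16
r24=11000 pc2: +4 =20
r25=11001 pc3: +8 =28
r26=11010 pc3: +8 =36
r27=11011 pc4: +16 =52
r28=11100 pc3: +8 =60
r29=11101 pc4: +16 =76
r30=11110 pc4: +16 =92
r31=11111 pc5: +32 =124
r32=100000 pc1: +2 =126
r33=100001 pc2: +4 =130
r34=100010 pc2: +4 =134
r35=100011 pc3: +8 =142
r36=100100 pc2: +4 =146
r37=100101 pc3: +8 =154
r38=100110 pc3: +8 =162
r39=100111 pc4: +16 =178
r40=101000 pc2: +4 =182
r41=101001 pc3: +8 =190
r42=101010 pc3: +8 =198
r43=101011 pc4: +16 =214
r44=101100 pc3: +8 =222
r45=101101 pc4: +16 =238
r46=101110 pc4: +16 =254
r47=101111 pc5: +32 =286
r48=110000 pc2: +4 =290
r49=110001 pc3: +8 =298
r50=110010 pc3: +8 =306
r51=110011 pc4: +16 =322
r52=110100 pc3: +8 =330
r53=110101 pc4: +16 =346
r54=110110 pc4: +16 =362
r55=110111 pc5: +32 =394
r56=111000 pc3: +8 =402
r57=111001 pc4: +16 =418
r58=111010 pc4: +16 =434
r59=111011 pc5: +32 =466
r60=111100 pc4: +16 =482
r61=111101 pc5: +32 =514
r62=111110 pc5: +32 =546
r63=111111 pc6: +64 =610
r64=1000000 pc1: +2 =612
r65=1000001 pc2: +4 =616
r66=1000010 pc2: +4 =620
r67=1000011 pc3: +8 =628
r68=1000100 pc2: +4 =632
r69=1000101 pc3: +8 =640
r70=1000110 pc3: +8 =648
r71=1000111 pc4: +16 =664
r72=1001000 pc2: +4 =668
r73=1001001 pc3: +8 =676
r74=1001010 pc3: +8 =684
r75=1001011 pc4: +16 =700
r76=1001100 pc3: +8 =708
r77=1001101 pc4: +16 =724
r78=1001110 pc4: +16 =740
r79=1001111 pc5: +32 =772
r80=1010000 pc2: +4 =776
r81=1010001 pc3: +8 =784
r82=1010010 pc3: +8 =792
r83=1010011 pc4: +16 =808
r84=1010100 pc3: +8 =816
r85=1010101 pc4: +16 =832
r86=1010110 pc4: +16 =848
r87=1010111 pc5: +32 =880
r88=1011000 pc3: +8 =888
r89=1011001 pc4: +16 =904
r90=1011010 pc4: +16 =920
r91=1011011 pc5: +32 =952
r92=1011100 pc4: +16 =968
r93=1011101 pc5: +32 =1000
r94=1011110 pc5: +32 =1032
r95=1011111 pc6: +64 =1096
r96=1100000 pc2: +4 =1100
r97=1100001 pc3: +8 =1108
r98=1100010 pc3: +8 =1116
r99=1100011 pc4: +16 =1132
r100=1100100 pc3: +8 =1140
r101=1100101 pc4: +16 =1156
r102=1100110 pc4: +16 =1172
r103=1100111 pc5: +32 =1204
r104=1101000 pc3: +8 =1212
r105=1101001 pc4: +16 =1228
r106=1101010 pc4: +16 =1244
r107=1101011 pc5: +32 =1276
r108=1101100 pc4: +16 =1292
r109=1101101 pc5: +32 =1324
r110=1101110 pc5: +32 =1356
r111=1101111 pc6: +64 =1420
r112=1110000 pc3: +8 =1428
r113=1110001 pc4: +16 =1444
r114=1110010 pc4: +16 =1460
r115=1110011 pc5: +32 =1492
r116=1110100 pc4: +16 =1508
r117=1110101 pc5: +32 =1540
r118=1110110 pc5: +32 =1572
r119=1110111 pc6: +64 =1636
r120=1111000 pc4: +16 =1652
r121=1111001 pc5: +32 =1684
r122=1111010 pc5: +32 =1716
r123=1111011 pc6: +64 =1780

Answer: 1780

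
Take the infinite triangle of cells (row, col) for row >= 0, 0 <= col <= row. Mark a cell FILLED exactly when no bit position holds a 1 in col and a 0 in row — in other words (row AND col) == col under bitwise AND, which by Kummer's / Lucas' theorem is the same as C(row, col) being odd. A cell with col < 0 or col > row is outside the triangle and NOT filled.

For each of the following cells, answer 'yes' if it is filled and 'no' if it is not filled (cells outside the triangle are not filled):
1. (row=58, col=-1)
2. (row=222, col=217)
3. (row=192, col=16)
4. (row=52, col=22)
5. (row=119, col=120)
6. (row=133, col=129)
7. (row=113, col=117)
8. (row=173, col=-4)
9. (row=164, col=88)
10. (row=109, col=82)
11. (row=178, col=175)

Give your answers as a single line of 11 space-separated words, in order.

Answer: no no no no no yes no no no no no

Derivation:
(58,-1): col outside [0, 58] -> not filled
(222,217): row=0b11011110, col=0b11011001, row AND col = 0b11011000 = 216; 216 != 217 -> empty
(192,16): row=0b11000000, col=0b10000, row AND col = 0b0 = 0; 0 != 16 -> empty
(52,22): row=0b110100, col=0b10110, row AND col = 0b10100 = 20; 20 != 22 -> empty
(119,120): col outside [0, 119] -> not filled
(133,129): row=0b10000101, col=0b10000001, row AND col = 0b10000001 = 129; 129 == 129 -> filled
(113,117): col outside [0, 113] -> not filled
(173,-4): col outside [0, 173] -> not filled
(164,88): row=0b10100100, col=0b1011000, row AND col = 0b0 = 0; 0 != 88 -> empty
(109,82): row=0b1101101, col=0b1010010, row AND col = 0b1000000 = 64; 64 != 82 -> empty
(178,175): row=0b10110010, col=0b10101111, row AND col = 0b10100010 = 162; 162 != 175 -> empty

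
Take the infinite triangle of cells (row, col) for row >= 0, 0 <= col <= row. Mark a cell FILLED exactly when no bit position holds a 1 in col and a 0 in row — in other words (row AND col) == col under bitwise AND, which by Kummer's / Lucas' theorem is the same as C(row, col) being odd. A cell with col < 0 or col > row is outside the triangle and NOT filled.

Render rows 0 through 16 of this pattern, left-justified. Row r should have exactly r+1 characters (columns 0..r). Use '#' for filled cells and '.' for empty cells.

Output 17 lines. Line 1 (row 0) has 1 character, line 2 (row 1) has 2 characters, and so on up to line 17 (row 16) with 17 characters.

r0=0: #
r1=1: ##
r2=10: #.#
r3=11: ####
r4=100: #...#
r5=101: ##..##
r6=110: #.#.#.#
r7=111: ########
r8=1000: #.......#
r9=1001: ##......##
r10=1010: #.#.....#.#
r11=1011: ####....####
r12=1100: #...#...#...#
r13=1101: ##..##..##..##
r14=1110: #.#.#.#.#.#.#.#
r15=1111: ################
r16=10000: #...............#

Answer: #
##
#.#
####
#...#
##..##
#.#.#.#
########
#.......#
##......##
#.#.....#.#
####....####
#...#...#...#
##..##..##..##
#.#.#.#.#.#.#.#
################
#...............#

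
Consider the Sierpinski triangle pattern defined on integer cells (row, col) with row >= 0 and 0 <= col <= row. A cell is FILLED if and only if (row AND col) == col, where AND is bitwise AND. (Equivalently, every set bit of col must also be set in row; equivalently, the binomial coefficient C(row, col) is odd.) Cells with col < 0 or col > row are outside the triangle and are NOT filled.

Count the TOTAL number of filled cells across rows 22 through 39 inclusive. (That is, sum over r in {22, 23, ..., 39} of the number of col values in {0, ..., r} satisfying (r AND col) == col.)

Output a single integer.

r22=10110 pc3: +8 =8
r23=10111 pc4: +16 =24
r24=11000 pc2: +4 =28
r25=11001 pc3: +8 =36
r26=11010 pc3: +8 =44
r27=11011 pc4: +16 =60
r28=11100 pc3: +8 =68
r29=11101 pc4: +16 =84
r30=11110 pc4: +16 =100
r31=11111 pc5: +32 =132
r32=100000 pc1: +2 =134
r33=100001 pc2: +4 =138
r34=100010 pc2: +4 =142
r35=100011 pc3: +8 =150
r36=100100 pc2: +4 =154
r37=100101 pc3: +8 =162
r38=100110 pc3: +8 =170
r39=100111 pc4: +16 =186

Answer: 186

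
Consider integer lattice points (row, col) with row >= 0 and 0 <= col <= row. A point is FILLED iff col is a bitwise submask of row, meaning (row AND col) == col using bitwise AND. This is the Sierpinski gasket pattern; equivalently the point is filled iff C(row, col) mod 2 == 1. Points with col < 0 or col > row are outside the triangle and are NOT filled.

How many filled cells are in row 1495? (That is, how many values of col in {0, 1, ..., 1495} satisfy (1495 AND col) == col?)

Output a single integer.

Answer: 256

Derivation:
1495 in binary = 10111010111
popcount(1495) = number of 1-bits in 10111010111 = 8
A col c satisfies (1495 AND c) == c iff every set bit of c is also set in 1495; each of the 8 set bits of 1495 can independently be on or off in c.
count = 2^8 = 256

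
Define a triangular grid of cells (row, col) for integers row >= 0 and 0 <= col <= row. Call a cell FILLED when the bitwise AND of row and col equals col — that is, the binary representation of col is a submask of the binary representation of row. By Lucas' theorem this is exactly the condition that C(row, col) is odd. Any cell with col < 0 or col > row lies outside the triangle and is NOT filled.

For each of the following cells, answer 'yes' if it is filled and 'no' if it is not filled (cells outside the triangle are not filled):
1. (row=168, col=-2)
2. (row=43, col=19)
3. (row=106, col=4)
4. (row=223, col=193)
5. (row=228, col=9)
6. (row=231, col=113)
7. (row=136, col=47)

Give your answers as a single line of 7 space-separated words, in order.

Answer: no no no yes no no no

Derivation:
(168,-2): col outside [0, 168] -> not filled
(43,19): row=0b101011, col=0b10011, row AND col = 0b11 = 3; 3 != 19 -> empty
(106,4): row=0b1101010, col=0b100, row AND col = 0b0 = 0; 0 != 4 -> empty
(223,193): row=0b11011111, col=0b11000001, row AND col = 0b11000001 = 193; 193 == 193 -> filled
(228,9): row=0b11100100, col=0b1001, row AND col = 0b0 = 0; 0 != 9 -> empty
(231,113): row=0b11100111, col=0b1110001, row AND col = 0b1100001 = 97; 97 != 113 -> empty
(136,47): row=0b10001000, col=0b101111, row AND col = 0b1000 = 8; 8 != 47 -> empty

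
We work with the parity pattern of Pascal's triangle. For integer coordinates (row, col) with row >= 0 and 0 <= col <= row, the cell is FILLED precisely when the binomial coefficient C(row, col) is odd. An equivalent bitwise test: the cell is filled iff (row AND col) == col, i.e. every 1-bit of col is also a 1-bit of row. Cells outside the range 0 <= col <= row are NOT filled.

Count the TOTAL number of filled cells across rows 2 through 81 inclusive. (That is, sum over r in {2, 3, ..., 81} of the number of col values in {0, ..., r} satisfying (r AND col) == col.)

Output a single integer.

Answer: 900

Derivation:
r2=10 pc1: +2 =2
r3=11 pc2: +4 =6
r4=100 pc1: +2 =8
r5=101 pc2: +4 =12
r6=110 pc2: +4 =16
r7=111 pc3: +8 =24
r8=1000 pc1: +2 =26
r9=1001 pc2: +4 =30
r10=1010 pc2: +4 =34
r11=1011 pc3: +8 =42
r12=1100 pc2: +4 =46
r13=1101 pc3: +8 =54
r14=1110 pc3: +8 =62
r15=1111 pc4: +16 =78
r16=10000 pc1: +2 =80
r17=10001 pc2: +4 =84
r18=10010 pc2: +4 =88
r19=10011 pc3: +8 =96
r20=10100 pc2: +4 =100
r21=10101 pc3: +8 =108
r22=10110 pc3: +8 =116
r23=10111 pc4: +16 =132
r24=11000 pc2: +4 =136
r25=11001 pc3: +8 =144
r26=11010 pc3: +8 =152
r27=11011 pc4: +16 =168
r28=11100 pc3: +8 =176
r29=11101 pc4: +16 =192
r30=11110 pc4: +16 =208
r31=11111 pc5: +32 =240
r32=100000 pc1: +2 =242
r33=100001 pc2: +4 =246
r34=100010 pc2: +4 =250
r35=100011 pc3: +8 =258
r36=100100 pc2: +4 =262
r37=100101 pc3: +8 =270
r38=100110 pc3: +8 =278
r39=100111 pc4: +16 =294
r40=101000 pc2: +4 =298
r41=101001 pc3: +8 =306
r42=101010 pc3: +8 =314
r43=101011 pc4: +16 =330
r44=101100 pc3: +8 =338
r45=101101 pc4: +16 =354
r46=101110 pc4: +16 =370
r47=101111 pc5: +32 =402
r48=110000 pc2: +4 =406
r49=110001 pc3: +8 =414
r50=110010 pc3: +8 =422
r51=110011 pc4: +16 =438
r52=110100 pc3: +8 =446
r53=110101 pc4: +16 =462
r54=110110 pc4: +16 =478
r55=110111 pc5: +32 =510
r56=111000 pc3: +8 =518
r57=111001 pc4: +16 =534
r58=111010 pc4: +16 =550
r59=111011 pc5: +32 =582
r60=111100 pc4: +16 =598
r61=111101 pc5: +32 =630
r62=111110 pc5: +32 =662
r63=111111 pc6: +64 =726
r64=1000000 pc1: +2 =728
r65=1000001 pc2: +4 =732
r66=1000010 pc2: +4 =736
r67=1000011 pc3: +8 =744
r68=1000100 pc2: +4 =748
r69=1000101 pc3: +8 =756
r70=1000110 pc3: +8 =764
r71=1000111 pc4: +16 =780
r72=1001000 pc2: +4 =784
r73=1001001 pc3: +8 =792
r74=1001010 pc3: +8 =800
r75=1001011 pc4: +16 =816
r76=1001100 pc3: +8 =824
r77=1001101 pc4: +16 =840
r78=1001110 pc4: +16 =856
r79=1001111 pc5: +32 =888
r80=1010000 pc2: +4 =892
r81=1010001 pc3: +8 =900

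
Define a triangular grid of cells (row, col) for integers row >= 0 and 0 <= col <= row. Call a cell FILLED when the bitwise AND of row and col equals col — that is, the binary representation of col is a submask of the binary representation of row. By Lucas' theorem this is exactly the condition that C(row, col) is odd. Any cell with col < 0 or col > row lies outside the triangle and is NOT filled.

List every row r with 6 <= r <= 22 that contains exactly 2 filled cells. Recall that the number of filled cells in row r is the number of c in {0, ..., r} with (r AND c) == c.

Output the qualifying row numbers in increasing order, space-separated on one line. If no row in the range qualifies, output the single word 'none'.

Row r has 2^popcount(r) filled cells, so we need popcount(r) = log2(2) = 1.
Scan r = 6..22 and keep those with exactly 1 one-bits:
r=6=110 popcount=2 -> skip
r=7=111 popcount=3 -> skip
r=8=1000 popcount=1 -> KEEP
r=9=1001 popcount=2 -> skip
r=10=1010 popcount=2 -> skip
r=11=1011 popcount=3 -> skip
r=12=1100 popcount=2 -> skip
r=13=1101 popcount=3 -> skip
r=14=1110 popcount=3 -> skip
r=15=1111 popcount=4 -> skip
r=16=10000 popcount=1 -> KEEP
r=17=10001 popcount=2 -> skip
r=18=10010 popcount=2 -> skip
r=19=10011 popcount=3 -> skip
r=20=10100 popcount=2 -> skip
r=21=10101 popcount=3 -> skip
r=22=10110 popcount=3 -> skip
Kept rows: 8 16

Answer: 8 16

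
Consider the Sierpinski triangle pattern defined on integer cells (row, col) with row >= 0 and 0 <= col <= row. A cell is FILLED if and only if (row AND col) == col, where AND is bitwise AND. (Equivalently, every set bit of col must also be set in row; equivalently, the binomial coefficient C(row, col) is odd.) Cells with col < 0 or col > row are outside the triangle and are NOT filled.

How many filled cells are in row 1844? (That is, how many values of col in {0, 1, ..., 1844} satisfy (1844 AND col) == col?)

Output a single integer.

Answer: 64

Derivation:
1844 in binary = 11100110100
popcount(1844) = number of 1-bits in 11100110100 = 6
A col c satisfies (1844 AND c) == c iff every set bit of c is also set in 1844; each of the 6 set bits of 1844 can independently be on or off in c.
count = 2^6 = 64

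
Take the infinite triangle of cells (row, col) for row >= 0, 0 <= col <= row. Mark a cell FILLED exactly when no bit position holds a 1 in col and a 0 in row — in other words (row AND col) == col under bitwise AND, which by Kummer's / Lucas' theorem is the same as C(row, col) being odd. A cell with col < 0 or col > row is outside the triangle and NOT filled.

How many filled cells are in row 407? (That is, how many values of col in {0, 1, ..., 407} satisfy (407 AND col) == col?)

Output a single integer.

407 in binary = 110010111
popcount(407) = number of 1-bits in 110010111 = 6
A col c satisfies (407 AND c) == c iff every set bit of c is also set in 407; each of the 6 set bits of 407 can independently be on or off in c.
count = 2^6 = 64

Answer: 64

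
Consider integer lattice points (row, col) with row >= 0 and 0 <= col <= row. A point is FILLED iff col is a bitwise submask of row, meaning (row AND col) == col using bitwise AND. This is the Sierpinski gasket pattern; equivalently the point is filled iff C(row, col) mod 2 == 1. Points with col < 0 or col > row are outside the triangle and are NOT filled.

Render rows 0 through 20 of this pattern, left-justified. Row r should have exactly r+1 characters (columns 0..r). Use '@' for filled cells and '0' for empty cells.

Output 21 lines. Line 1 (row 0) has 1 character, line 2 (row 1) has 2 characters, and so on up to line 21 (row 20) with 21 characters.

Answer: @
@@
@0@
@@@@
@000@
@@00@@
@0@0@0@
@@@@@@@@
@0000000@
@@000000@@
@0@00000@0@
@@@@0000@@@@
@000@000@000@
@@00@@00@@00@@
@0@0@0@0@0@0@0@
@@@@@@@@@@@@@@@@
@000000000000000@
@@00000000000000@@
@0@0000000000000@0@
@@@@000000000000@@@@
@000@00000000000@000@

Derivation:
r0=0: @
r1=1: @@
r2=10: @0@
r3=11: @@@@
r4=100: @000@
r5=101: @@00@@
r6=110: @0@0@0@
r7=111: @@@@@@@@
r8=1000: @0000000@
r9=1001: @@000000@@
r10=1010: @0@00000@0@
r11=1011: @@@@0000@@@@
r12=1100: @000@000@000@
r13=1101: @@00@@00@@00@@
r14=1110: @0@0@0@0@0@0@0@
r15=1111: @@@@@@@@@@@@@@@@
r16=10000: @000000000000000@
r17=10001: @@00000000000000@@
r18=10010: @0@0000000000000@0@
r19=10011: @@@@000000000000@@@@
r20=10100: @000@00000000000@000@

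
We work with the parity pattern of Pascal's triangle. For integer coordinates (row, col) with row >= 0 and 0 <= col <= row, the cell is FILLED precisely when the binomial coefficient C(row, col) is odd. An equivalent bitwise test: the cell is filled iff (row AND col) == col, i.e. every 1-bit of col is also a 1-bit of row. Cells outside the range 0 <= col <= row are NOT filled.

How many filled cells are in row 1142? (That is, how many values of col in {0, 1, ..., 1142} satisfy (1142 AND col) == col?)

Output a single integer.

Answer: 64

Derivation:
1142 in binary = 10001110110
popcount(1142) = number of 1-bits in 10001110110 = 6
A col c satisfies (1142 AND c) == c iff every set bit of c is also set in 1142; each of the 6 set bits of 1142 can independently be on or off in c.
count = 2^6 = 64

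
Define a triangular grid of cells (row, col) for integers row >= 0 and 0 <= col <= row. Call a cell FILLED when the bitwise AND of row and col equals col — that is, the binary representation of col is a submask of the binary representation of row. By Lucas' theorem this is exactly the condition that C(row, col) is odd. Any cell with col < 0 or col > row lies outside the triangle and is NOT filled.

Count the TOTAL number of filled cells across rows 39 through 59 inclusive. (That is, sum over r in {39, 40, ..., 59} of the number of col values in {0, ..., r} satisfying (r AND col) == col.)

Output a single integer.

Answer: 304

Derivation:
r39=100111 pc4: +16 =16
r40=101000 pc2: +4 =20
r41=101001 pc3: +8 =28
r42=101010 pc3: +8 =36
r43=101011 pc4: +16 =52
r44=101100 pc3: +8 =60
r45=101101 pc4: +16 =76
r46=101110 pc4: +16 =92
r47=101111 pc5: +32 =124
r48=110000 pc2: +4 =128
r49=110001 pc3: +8 =136
r50=110010 pc3: +8 =144
r51=110011 pc4: +16 =160
r52=110100 pc3: +8 =168
r53=110101 pc4: +16 =184
r54=110110 pc4: +16 =200
r55=110111 pc5: +32 =232
r56=111000 pc3: +8 =240
r57=111001 pc4: +16 =256
r58=111010 pc4: +16 =272
r59=111011 pc5: +32 =304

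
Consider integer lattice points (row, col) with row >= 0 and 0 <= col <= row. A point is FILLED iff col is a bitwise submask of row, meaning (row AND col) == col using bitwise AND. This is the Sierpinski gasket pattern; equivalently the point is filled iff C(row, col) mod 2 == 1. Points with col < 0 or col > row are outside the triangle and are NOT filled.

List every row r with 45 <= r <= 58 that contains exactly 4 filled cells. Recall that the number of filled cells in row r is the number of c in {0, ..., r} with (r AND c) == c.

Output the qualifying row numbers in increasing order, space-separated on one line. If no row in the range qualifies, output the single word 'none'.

Row r has 2^popcount(r) filled cells, so we need popcount(r) = log2(4) = 2.
Scan r = 45..58 and keep those with exactly 2 one-bits:
r=45=101101 popcount=4 -> skip
r=46=101110 popcount=4 -> skip
r=47=101111 popcount=5 -> skip
r=48=110000 popcount=2 -> KEEP
r=49=110001 popcount=3 -> skip
r=50=110010 popcount=3 -> skip
r=51=110011 popcount=4 -> skip
r=52=110100 popcount=3 -> skip
r=53=110101 popcount=4 -> skip
r=54=110110 popcount=4 -> skip
r=55=110111 popcount=5 -> skip
r=56=111000 popcount=3 -> skip
r=57=111001 popcount=4 -> skip
r=58=111010 popcount=4 -> skip
Kept rows: 48

Answer: 48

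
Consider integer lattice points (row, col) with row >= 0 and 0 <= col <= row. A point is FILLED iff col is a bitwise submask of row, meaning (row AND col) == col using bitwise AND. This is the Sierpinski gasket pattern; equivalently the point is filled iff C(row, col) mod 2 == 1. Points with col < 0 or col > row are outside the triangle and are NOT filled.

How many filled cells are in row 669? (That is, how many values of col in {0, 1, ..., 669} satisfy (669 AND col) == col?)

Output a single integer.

Answer: 64

Derivation:
669 in binary = 1010011101
popcount(669) = number of 1-bits in 1010011101 = 6
A col c satisfies (669 AND c) == c iff every set bit of c is also set in 669; each of the 6 set bits of 669 can independently be on or off in c.
count = 2^6 = 64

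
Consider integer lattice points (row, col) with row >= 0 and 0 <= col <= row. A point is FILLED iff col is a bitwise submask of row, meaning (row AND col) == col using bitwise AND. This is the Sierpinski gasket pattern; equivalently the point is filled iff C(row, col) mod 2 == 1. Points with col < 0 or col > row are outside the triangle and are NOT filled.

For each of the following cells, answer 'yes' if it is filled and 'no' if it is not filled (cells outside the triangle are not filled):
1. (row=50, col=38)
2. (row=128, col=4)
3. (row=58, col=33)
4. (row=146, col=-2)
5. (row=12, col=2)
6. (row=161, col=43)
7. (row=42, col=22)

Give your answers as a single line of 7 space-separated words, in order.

Answer: no no no no no no no

Derivation:
(50,38): row=0b110010, col=0b100110, row AND col = 0b100010 = 34; 34 != 38 -> empty
(128,4): row=0b10000000, col=0b100, row AND col = 0b0 = 0; 0 != 4 -> empty
(58,33): row=0b111010, col=0b100001, row AND col = 0b100000 = 32; 32 != 33 -> empty
(146,-2): col outside [0, 146] -> not filled
(12,2): row=0b1100, col=0b10, row AND col = 0b0 = 0; 0 != 2 -> empty
(161,43): row=0b10100001, col=0b101011, row AND col = 0b100001 = 33; 33 != 43 -> empty
(42,22): row=0b101010, col=0b10110, row AND col = 0b10 = 2; 2 != 22 -> empty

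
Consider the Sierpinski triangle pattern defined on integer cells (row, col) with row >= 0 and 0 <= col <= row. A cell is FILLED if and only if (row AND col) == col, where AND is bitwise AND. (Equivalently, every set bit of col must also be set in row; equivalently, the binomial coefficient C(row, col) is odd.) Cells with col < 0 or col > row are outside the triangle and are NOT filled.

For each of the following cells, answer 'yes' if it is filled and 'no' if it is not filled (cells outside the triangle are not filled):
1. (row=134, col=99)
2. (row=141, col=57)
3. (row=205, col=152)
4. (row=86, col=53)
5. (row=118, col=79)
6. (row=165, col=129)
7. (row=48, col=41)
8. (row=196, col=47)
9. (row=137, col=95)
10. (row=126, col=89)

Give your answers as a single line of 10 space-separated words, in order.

(134,99): row=0b10000110, col=0b1100011, row AND col = 0b10 = 2; 2 != 99 -> empty
(141,57): row=0b10001101, col=0b111001, row AND col = 0b1001 = 9; 9 != 57 -> empty
(205,152): row=0b11001101, col=0b10011000, row AND col = 0b10001000 = 136; 136 != 152 -> empty
(86,53): row=0b1010110, col=0b110101, row AND col = 0b10100 = 20; 20 != 53 -> empty
(118,79): row=0b1110110, col=0b1001111, row AND col = 0b1000110 = 70; 70 != 79 -> empty
(165,129): row=0b10100101, col=0b10000001, row AND col = 0b10000001 = 129; 129 == 129 -> filled
(48,41): row=0b110000, col=0b101001, row AND col = 0b100000 = 32; 32 != 41 -> empty
(196,47): row=0b11000100, col=0b101111, row AND col = 0b100 = 4; 4 != 47 -> empty
(137,95): row=0b10001001, col=0b1011111, row AND col = 0b1001 = 9; 9 != 95 -> empty
(126,89): row=0b1111110, col=0b1011001, row AND col = 0b1011000 = 88; 88 != 89 -> empty

Answer: no no no no no yes no no no no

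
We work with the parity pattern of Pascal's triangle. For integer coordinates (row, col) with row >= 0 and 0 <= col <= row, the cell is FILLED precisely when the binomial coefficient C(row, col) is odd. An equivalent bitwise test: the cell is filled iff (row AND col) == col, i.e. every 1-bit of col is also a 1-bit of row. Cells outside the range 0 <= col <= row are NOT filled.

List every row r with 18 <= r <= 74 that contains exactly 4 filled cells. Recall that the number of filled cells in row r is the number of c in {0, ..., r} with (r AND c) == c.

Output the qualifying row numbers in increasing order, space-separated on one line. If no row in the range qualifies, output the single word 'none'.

Answer: 18 20 24 33 34 36 40 48 65 66 68 72

Derivation:
Row r has 2^popcount(r) filled cells, so we need popcount(r) = log2(4) = 2.
Scan r = 18..74 and keep those with exactly 2 one-bits:
r=18=10010 popcount=2 -> KEEP
r=19=10011 popcount=3 -> skip
r=20=10100 popcount=2 -> KEEP
r=21=10101 popcount=3 -> skip
r=22=10110 popcount=3 -> skip
r=23=10111 popcount=4 -> skip
r=24=11000 popcount=2 -> KEEP
r=25=11001 popcount=3 -> skip
r=26=11010 popcount=3 -> skip
r=27=11011 popcount=4 -> skip
r=28=11100 popcount=3 -> skip
r=29=11101 popcount=4 -> skip
r=30=11110 popcount=4 -> skip
r=31=11111 popcount=5 -> skip
r=32=100000 popcount=1 -> skip
r=33=100001 popcount=2 -> KEEP
r=34=100010 popcount=2 -> KEEP
r=35=100011 popcount=3 -> skip
r=36=100100 popcount=2 -> KEEP
r=37=100101 popcount=3 -> skip
r=38=100110 popcount=3 -> skip
r=39=100111 popcount=4 -> skip
r=40=101000 popcount=2 -> KEEP
r=41=101001 popcount=3 -> skip
r=42=101010 popcount=3 -> skip
r=43=101011 popcount=4 -> skip
r=44=101100 popcount=3 -> skip
r=45=101101 popcount=4 -> skip
r=46=101110 popcount=4 -> skip
r=47=101111 popcount=5 -> skip
r=48=110000 popcount=2 -> KEEP
r=49=110001 popcount=3 -> skip
r=50=110010 popcount=3 -> skip
r=51=110011 popcount=4 -> skip
r=52=110100 popcount=3 -> skip
r=53=110101 popcount=4 -> skip
r=54=110110 popcount=4 -> skip
r=55=110111 popcount=5 -> skip
r=56=111000 popcount=3 -> skip
r=57=111001 popcount=4 -> skip
r=58=111010 popcount=4 -> skip
r=59=111011 popcount=5 -> skip
r=60=111100 popcount=4 -> skip
r=61=111101 popcount=5 -> skip
r=62=111110 popcount=5 -> skip
r=63=111111 popcount=6 -> skip
r=64=1000000 popcount=1 -> skip
r=65=1000001 popcount=2 -> KEEP
r=66=1000010 popcount=2 -> KEEP
r=67=1000011 popcount=3 -> skip
r=68=1000100 popcount=2 -> KEEP
r=69=1000101 popcount=3 -> skip
r=70=1000110 popcount=3 -> skip
r=71=1000111 popcount=4 -> skip
r=72=1001000 popcount=2 -> KEEP
r=73=1001001 popcount=3 -> skip
r=74=1001010 popcount=3 -> skip
Kept rows: 18 20 24 33 34 36 40 48 65 66 68 72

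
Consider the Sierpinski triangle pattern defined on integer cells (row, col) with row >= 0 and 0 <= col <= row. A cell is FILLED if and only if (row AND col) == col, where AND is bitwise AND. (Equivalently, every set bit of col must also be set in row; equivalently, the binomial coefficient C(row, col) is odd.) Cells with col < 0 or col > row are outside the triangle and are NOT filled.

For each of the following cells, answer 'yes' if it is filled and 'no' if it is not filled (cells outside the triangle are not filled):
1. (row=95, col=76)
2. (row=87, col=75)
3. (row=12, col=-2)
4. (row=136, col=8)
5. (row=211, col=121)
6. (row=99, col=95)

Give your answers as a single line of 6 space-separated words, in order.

(95,76): row=0b1011111, col=0b1001100, row AND col = 0b1001100 = 76; 76 == 76 -> filled
(87,75): row=0b1010111, col=0b1001011, row AND col = 0b1000011 = 67; 67 != 75 -> empty
(12,-2): col outside [0, 12] -> not filled
(136,8): row=0b10001000, col=0b1000, row AND col = 0b1000 = 8; 8 == 8 -> filled
(211,121): row=0b11010011, col=0b1111001, row AND col = 0b1010001 = 81; 81 != 121 -> empty
(99,95): row=0b1100011, col=0b1011111, row AND col = 0b1000011 = 67; 67 != 95 -> empty

Answer: yes no no yes no no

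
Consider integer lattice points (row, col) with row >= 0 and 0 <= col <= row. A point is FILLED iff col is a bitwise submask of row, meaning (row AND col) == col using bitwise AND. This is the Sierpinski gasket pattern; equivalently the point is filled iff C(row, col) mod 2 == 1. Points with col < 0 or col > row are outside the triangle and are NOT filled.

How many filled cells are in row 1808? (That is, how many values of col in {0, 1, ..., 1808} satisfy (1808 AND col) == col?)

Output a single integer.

Answer: 16

Derivation:
1808 in binary = 11100010000
popcount(1808) = number of 1-bits in 11100010000 = 4
A col c satisfies (1808 AND c) == c iff every set bit of c is also set in 1808; each of the 4 set bits of 1808 can independently be on or off in c.
count = 2^4 = 16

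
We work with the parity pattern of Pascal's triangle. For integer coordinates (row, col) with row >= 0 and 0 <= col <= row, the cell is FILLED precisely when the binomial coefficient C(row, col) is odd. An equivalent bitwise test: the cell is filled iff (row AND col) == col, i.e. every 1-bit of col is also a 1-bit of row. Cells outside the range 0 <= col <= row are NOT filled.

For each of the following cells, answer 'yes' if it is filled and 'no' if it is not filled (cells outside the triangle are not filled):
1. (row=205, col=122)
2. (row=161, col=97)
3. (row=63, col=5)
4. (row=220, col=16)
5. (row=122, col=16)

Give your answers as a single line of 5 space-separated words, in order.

Answer: no no yes yes yes

Derivation:
(205,122): row=0b11001101, col=0b1111010, row AND col = 0b1001000 = 72; 72 != 122 -> empty
(161,97): row=0b10100001, col=0b1100001, row AND col = 0b100001 = 33; 33 != 97 -> empty
(63,5): row=0b111111, col=0b101, row AND col = 0b101 = 5; 5 == 5 -> filled
(220,16): row=0b11011100, col=0b10000, row AND col = 0b10000 = 16; 16 == 16 -> filled
(122,16): row=0b1111010, col=0b10000, row AND col = 0b10000 = 16; 16 == 16 -> filled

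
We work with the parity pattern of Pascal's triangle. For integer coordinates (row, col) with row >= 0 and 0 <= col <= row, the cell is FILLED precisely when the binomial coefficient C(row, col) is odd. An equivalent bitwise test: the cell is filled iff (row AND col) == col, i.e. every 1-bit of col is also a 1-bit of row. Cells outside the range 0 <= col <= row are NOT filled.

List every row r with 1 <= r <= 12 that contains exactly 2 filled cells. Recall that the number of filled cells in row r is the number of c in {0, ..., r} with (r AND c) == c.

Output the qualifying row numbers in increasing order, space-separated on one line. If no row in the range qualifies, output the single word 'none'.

Row r has 2^popcount(r) filled cells, so we need popcount(r) = log2(2) = 1.
Scan r = 1..12 and keep those with exactly 1 one-bits:
r=1=1 popcount=1 -> KEEP
r=2=10 popcount=1 -> KEEP
r=3=11 popcount=2 -> skip
r=4=100 popcount=1 -> KEEP
r=5=101 popcount=2 -> skip
r=6=110 popcount=2 -> skip
r=7=111 popcount=3 -> skip
r=8=1000 popcount=1 -> KEEP
r=9=1001 popcount=2 -> skip
r=10=1010 popcount=2 -> skip
r=11=1011 popcount=3 -> skip
r=12=1100 popcount=2 -> skip
Kept rows: 1 2 4 8

Answer: 1 2 4 8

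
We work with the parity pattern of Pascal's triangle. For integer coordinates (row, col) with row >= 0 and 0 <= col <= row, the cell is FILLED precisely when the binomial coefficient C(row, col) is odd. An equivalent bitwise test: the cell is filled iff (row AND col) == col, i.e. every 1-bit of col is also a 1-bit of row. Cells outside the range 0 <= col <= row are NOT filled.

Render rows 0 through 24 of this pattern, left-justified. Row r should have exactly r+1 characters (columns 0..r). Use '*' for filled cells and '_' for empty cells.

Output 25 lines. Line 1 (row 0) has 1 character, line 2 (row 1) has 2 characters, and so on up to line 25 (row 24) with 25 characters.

Answer: *
**
*_*
****
*___*
**__**
*_*_*_*
********
*_______*
**______**
*_*_____*_*
****____****
*___*___*___*
**__**__**__**
*_*_*_*_*_*_*_*
****************
*_______________*
**______________**
*_*_____________*_*
****____________****
*___*___________*___*
**__**__________**__**
*_*_*_*_________*_*_*_*
********________********
*_______*_______*_______*

Derivation:
r0=0: *
r1=1: **
r2=10: *_*
r3=11: ****
r4=100: *___*
r5=101: **__**
r6=110: *_*_*_*
r7=111: ********
r8=1000: *_______*
r9=1001: **______**
r10=1010: *_*_____*_*
r11=1011: ****____****
r12=1100: *___*___*___*
r13=1101: **__**__**__**
r14=1110: *_*_*_*_*_*_*_*
r15=1111: ****************
r16=10000: *_______________*
r17=10001: **______________**
r18=10010: *_*_____________*_*
r19=10011: ****____________****
r20=10100: *___*___________*___*
r21=10101: **__**__________**__**
r22=10110: *_*_*_*_________*_*_*_*
r23=10111: ********________********
r24=11000: *_______*_______*_______*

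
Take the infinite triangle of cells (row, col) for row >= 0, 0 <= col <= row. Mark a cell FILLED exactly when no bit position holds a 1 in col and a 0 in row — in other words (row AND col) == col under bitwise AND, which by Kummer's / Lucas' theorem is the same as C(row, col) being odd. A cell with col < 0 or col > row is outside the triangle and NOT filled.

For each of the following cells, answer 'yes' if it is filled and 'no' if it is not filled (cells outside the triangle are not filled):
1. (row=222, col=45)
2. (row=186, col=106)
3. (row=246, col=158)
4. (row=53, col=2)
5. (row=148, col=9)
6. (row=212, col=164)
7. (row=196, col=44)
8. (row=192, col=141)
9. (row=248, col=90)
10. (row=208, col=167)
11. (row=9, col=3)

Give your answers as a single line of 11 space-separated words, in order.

Answer: no no no no no no no no no no no

Derivation:
(222,45): row=0b11011110, col=0b101101, row AND col = 0b1100 = 12; 12 != 45 -> empty
(186,106): row=0b10111010, col=0b1101010, row AND col = 0b101010 = 42; 42 != 106 -> empty
(246,158): row=0b11110110, col=0b10011110, row AND col = 0b10010110 = 150; 150 != 158 -> empty
(53,2): row=0b110101, col=0b10, row AND col = 0b0 = 0; 0 != 2 -> empty
(148,9): row=0b10010100, col=0b1001, row AND col = 0b0 = 0; 0 != 9 -> empty
(212,164): row=0b11010100, col=0b10100100, row AND col = 0b10000100 = 132; 132 != 164 -> empty
(196,44): row=0b11000100, col=0b101100, row AND col = 0b100 = 4; 4 != 44 -> empty
(192,141): row=0b11000000, col=0b10001101, row AND col = 0b10000000 = 128; 128 != 141 -> empty
(248,90): row=0b11111000, col=0b1011010, row AND col = 0b1011000 = 88; 88 != 90 -> empty
(208,167): row=0b11010000, col=0b10100111, row AND col = 0b10000000 = 128; 128 != 167 -> empty
(9,3): row=0b1001, col=0b11, row AND col = 0b1 = 1; 1 != 3 -> empty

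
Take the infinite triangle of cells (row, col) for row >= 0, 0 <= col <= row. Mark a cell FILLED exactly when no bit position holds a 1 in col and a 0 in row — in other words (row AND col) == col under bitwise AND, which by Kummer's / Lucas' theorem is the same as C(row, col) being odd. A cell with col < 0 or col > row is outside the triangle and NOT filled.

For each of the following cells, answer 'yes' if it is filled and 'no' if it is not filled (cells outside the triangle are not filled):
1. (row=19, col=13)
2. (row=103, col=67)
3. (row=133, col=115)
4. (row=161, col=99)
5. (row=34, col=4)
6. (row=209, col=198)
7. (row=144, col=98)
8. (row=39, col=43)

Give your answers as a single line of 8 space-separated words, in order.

Answer: no yes no no no no no no

Derivation:
(19,13): row=0b10011, col=0b1101, row AND col = 0b1 = 1; 1 != 13 -> empty
(103,67): row=0b1100111, col=0b1000011, row AND col = 0b1000011 = 67; 67 == 67 -> filled
(133,115): row=0b10000101, col=0b1110011, row AND col = 0b1 = 1; 1 != 115 -> empty
(161,99): row=0b10100001, col=0b1100011, row AND col = 0b100001 = 33; 33 != 99 -> empty
(34,4): row=0b100010, col=0b100, row AND col = 0b0 = 0; 0 != 4 -> empty
(209,198): row=0b11010001, col=0b11000110, row AND col = 0b11000000 = 192; 192 != 198 -> empty
(144,98): row=0b10010000, col=0b1100010, row AND col = 0b0 = 0; 0 != 98 -> empty
(39,43): col outside [0, 39] -> not filled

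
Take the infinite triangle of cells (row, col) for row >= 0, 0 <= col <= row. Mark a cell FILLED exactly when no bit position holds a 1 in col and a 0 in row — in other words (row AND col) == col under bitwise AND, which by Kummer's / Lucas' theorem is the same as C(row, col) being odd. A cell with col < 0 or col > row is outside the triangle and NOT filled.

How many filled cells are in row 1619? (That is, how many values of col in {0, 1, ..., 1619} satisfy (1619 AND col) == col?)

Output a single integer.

1619 in binary = 11001010011
popcount(1619) = number of 1-bits in 11001010011 = 6
A col c satisfies (1619 AND c) == c iff every set bit of c is also set in 1619; each of the 6 set bits of 1619 can independently be on or off in c.
count = 2^6 = 64

Answer: 64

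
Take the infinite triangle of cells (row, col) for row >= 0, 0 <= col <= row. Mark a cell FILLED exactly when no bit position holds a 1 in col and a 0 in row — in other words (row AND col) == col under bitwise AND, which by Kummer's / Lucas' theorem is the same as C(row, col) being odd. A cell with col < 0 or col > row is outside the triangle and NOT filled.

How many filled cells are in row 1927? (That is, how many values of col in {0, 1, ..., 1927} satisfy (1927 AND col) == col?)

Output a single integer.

Answer: 128

Derivation:
1927 in binary = 11110000111
popcount(1927) = number of 1-bits in 11110000111 = 7
A col c satisfies (1927 AND c) == c iff every set bit of c is also set in 1927; each of the 7 set bits of 1927 can independently be on or off in c.
count = 2^7 = 128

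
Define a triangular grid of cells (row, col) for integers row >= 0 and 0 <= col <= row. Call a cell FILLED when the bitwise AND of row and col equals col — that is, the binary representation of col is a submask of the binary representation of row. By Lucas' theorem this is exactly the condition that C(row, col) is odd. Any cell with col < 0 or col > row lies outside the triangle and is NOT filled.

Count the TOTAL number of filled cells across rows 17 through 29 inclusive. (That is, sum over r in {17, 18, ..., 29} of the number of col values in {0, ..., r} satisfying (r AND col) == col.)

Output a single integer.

r17=10001 pc2: +4 =4
r18=10010 pc2: +4 =8
r19=10011 pc3: +8 =16
r20=10100 pc2: +4 =20
r21=10101 pc3: +8 =28
r22=10110 pc3: +8 =36
r23=10111 pc4: +16 =52
r24=11000 pc2: +4 =56
r25=11001 pc3: +8 =64
r26=11010 pc3: +8 =72
r27=11011 pc4: +16 =88
r28=11100 pc3: +8 =96
r29=11101 pc4: +16 =112

Answer: 112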